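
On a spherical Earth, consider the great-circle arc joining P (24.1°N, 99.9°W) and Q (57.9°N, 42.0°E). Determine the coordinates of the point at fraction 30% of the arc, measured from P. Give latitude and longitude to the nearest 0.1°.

The haversine formula gives a central angle δ ≈ 1.607 rad (92.1°) between the endpoints.
Interpolate at f = 0.30 with slerp weights a = sin((1−f)δ)/sin δ ≈ 0.903, b = sin(fδ)/sin δ ≈ 0.464.
p = a·p₁ + b·p₂ ≈ (0.042, -0.647, 0.762); φ = arcsin(p_z) ≈ 49.60°, λ = atan2(p_y, p_x) ≈ -86.33°.

≈ (49.6°N, 86.3°W)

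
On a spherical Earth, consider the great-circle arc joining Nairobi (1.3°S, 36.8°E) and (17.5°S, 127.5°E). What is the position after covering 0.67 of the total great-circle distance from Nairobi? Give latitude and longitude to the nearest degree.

≈ (16°S, 96°E)

The haversine formula gives a central angle δ ≈ 1.576 rad (90.3°) between the endpoints.
Interpolate at f = 0.67 with slerp weights a = sin((1−f)δ)/sin δ ≈ 0.497, b = sin(fδ)/sin δ ≈ 0.870.
p = a·p₁ + b·p₂ ≈ (-0.108, 0.956, -0.273); φ = arcsin(p_z) ≈ -15.84°, λ = atan2(p_y, p_x) ≈ 96.42°.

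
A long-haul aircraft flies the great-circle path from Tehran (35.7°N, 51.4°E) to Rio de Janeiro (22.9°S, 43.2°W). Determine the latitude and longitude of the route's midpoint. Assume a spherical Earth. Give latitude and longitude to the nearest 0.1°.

≈ (9.4°N, 0.2°E)

The haversine formula gives a central angle δ ≈ 1.862 rad (106.7°) between the endpoints.
Interpolate at f = 1/2 with slerp weights a = sin((1−f)δ)/sin δ ≈ 0.837, b = sin(fδ)/sin δ ≈ 0.837.
p = a·p₁ + b·p₂ ≈ (0.987, 0.003, 0.163); φ = arcsin(p_z) ≈ 9.37°, λ = atan2(p_y, p_x) ≈ 0.20°.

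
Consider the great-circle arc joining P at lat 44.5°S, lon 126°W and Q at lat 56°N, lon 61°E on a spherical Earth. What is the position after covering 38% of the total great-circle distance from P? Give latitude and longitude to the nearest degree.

≈ lat 17°N, lon 143°W

Convert each endpoint to a unit vector on the sphere (x = cos φ cos λ, y = cos φ sin λ, z = sin φ).
The central angle between the endpoints is δ = arccos(p₁·p₂) ≈ 2.926 rad (167.7°).
Interpolate at f = 0.38 with slerp weights a = sin((1−f)δ)/sin δ ≈ 4.546, b = sin(fδ)/sin δ ≈ 4.200.
p = a·p₁ + b·p₂ ≈ (-0.767, -0.569, 0.296); φ = arcsin(p_z) ≈ 17.20°, λ = atan2(p_y, p_x) ≈ -143.44°.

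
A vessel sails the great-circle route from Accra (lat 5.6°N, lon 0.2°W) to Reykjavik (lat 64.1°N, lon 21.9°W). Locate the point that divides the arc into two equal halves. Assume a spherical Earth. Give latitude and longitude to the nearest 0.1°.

≈ lat 35.3°N, lon 6.8°W

From cos δ = sin φ₁ sin φ₂ + cos φ₁ cos φ₂ cos Δλ, the central angle is δ ≈ 1.057 rad (60.5°).
Interpolate at f = 1/2 with slerp weights a = sin((1−f)δ)/sin δ ≈ 0.579, b = sin(fδ)/sin δ ≈ 0.579.
p = a·p₁ + b·p₂ ≈ (0.811, -0.096, 0.577); φ = arcsin(p_z) ≈ 35.26°, λ = atan2(p_y, p_x) ≈ -6.78°.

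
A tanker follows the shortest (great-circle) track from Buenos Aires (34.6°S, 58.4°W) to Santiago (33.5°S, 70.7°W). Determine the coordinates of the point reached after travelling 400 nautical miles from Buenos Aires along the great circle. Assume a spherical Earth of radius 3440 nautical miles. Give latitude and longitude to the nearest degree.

≈ (34°S, 66°W)

Convert each endpoint to a unit vector on the sphere (x = cos φ cos λ, y = cos φ sin λ, z = sin φ).
The central angle between the endpoints is δ = arccos(p₁·p₂) ≈ 0.179 rad (10.2°). The total great-circle distance is δ·R ≈ 0.179 × 3440 ≈ 615 nmi, so the target fraction is f = 400/615 ≈ 0.650.
Interpolate at f ≈ 0.650 with slerp weights a = sin((1−f)δ)/sin δ ≈ 0.351, b = sin(fδ)/sin δ ≈ 0.652.
p = a·p₁ + b·p₂ ≈ (0.331, -0.760, -0.560); φ = arcsin(p_z) ≈ -34.02°, λ = atan2(p_y, p_x) ≈ -66.44°.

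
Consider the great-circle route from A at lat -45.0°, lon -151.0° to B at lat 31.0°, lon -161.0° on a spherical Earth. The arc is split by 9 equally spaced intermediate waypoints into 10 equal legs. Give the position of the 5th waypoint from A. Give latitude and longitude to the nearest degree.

Convert each endpoint to a unit vector on the sphere (x = cos φ cos λ, y = cos φ sin λ, z = sin φ).
The central angle between the endpoints is δ = arccos(p₁·p₂) ≈ 1.336 rad (76.5°).
Interpolate at f = 5/10 with slerp weights a = sin((1−f)δ)/sin δ ≈ 0.637, b = sin(fδ)/sin δ ≈ 0.637.
p = a·p₁ + b·p₂ ≈ (-0.910, -0.396, -0.122); φ = arcsin(p_z) ≈ -7.03°, λ = atan2(p_y, p_x) ≈ -156.48°.

≈ lat -7°, lon -156°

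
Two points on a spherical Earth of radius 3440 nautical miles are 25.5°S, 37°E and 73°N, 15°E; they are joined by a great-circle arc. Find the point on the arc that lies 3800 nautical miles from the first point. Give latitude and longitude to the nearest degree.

The haversine formula gives a central angle δ ≈ 1.739 rad (99.6°) between the endpoints. The total great-circle distance is δ·R ≈ 1.739 × 3440 ≈ 5981 nmi, so the target fraction is f = 3800/5981 ≈ 0.635.
Interpolate at f ≈ 0.635 with slerp weights a = sin((1−f)δ)/sin δ ≈ 0.601, b = sin(fδ)/sin δ ≈ 0.906.
p = a·p₁ + b·p₂ ≈ (0.689, 0.395, 0.608); φ = arcsin(p_z) ≈ 37.43°, λ = atan2(p_y, p_x) ≈ 29.82°.

≈ 37°N, 30°E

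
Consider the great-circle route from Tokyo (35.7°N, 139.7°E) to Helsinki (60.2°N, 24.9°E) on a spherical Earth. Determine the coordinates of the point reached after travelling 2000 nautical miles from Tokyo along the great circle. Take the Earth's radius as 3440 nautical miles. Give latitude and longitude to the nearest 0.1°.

≈ (61.5°N, 106.2°E)

Convert each endpoint to a unit vector on the sphere (x = cos φ cos λ, y = cos φ sin λ, z = sin φ).
The central angle between the endpoints is δ = arccos(p₁·p₂) ≈ 1.227 rad (70.3°). The total great-circle distance is δ·R ≈ 1.227 × 3440 ≈ 4221 nmi, so the target fraction is f = 2000/4221 ≈ 0.474.
Interpolate at f ≈ 0.474 with slerp weights a = sin((1−f)δ)/sin δ ≈ 0.639, b = sin(fδ)/sin δ ≈ 0.583.
p = a·p₁ + b·p₂ ≈ (-0.133, 0.458, 0.879); φ = arcsin(p_z) ≈ 61.54°, λ = atan2(p_y, p_x) ≈ 106.18°.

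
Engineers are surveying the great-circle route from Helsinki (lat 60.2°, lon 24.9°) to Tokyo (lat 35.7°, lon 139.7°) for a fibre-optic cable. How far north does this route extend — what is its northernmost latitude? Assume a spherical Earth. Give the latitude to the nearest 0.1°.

≈ 67.1°

The great circle lies in the plane with unit normal n̂ = (p₁ × p₂)/|p₁ × p₂|.
Here n̂_z ≈ +0.389; the vertex latitude is φ_max = arccos|n̂_z| ≈ 67.1°.
Check via Clairaut: cos φ_max = |cos φ₁| · sin C = cos(60.2°)·sin(51.5°) ≈ 0.389, again giving ≈ 67.1°.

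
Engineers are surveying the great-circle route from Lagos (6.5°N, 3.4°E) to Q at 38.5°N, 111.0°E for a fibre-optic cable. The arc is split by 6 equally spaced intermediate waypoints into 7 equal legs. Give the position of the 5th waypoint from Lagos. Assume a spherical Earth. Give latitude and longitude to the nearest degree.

≈ 41°N, 74°E

Write both endpoints as unit vectors p₁, p₂ with components (cos φ cos λ, cos φ sin λ, sin φ).
The central angle between the endpoints is δ = arccos(p₁·p₂) ≈ 1.736 rad (99.5°).
Interpolate at f = 5/7 with slerp weights a = sin((1−f)δ)/sin δ ≈ 0.483, b = sin(fδ)/sin δ ≈ 0.959.
p = a·p₁ + b·p₂ ≈ (0.210, 0.729, 0.652); φ = arcsin(p_z) ≈ 40.66°, λ = atan2(p_y, p_x) ≈ 73.96°.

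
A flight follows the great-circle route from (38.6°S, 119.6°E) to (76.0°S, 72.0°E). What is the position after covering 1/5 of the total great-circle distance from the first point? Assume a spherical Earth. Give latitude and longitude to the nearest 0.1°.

≈ (46.8°S, 116.3°E)

The haversine formula gives a central angle δ ≈ 0.748 rad (42.9°) between the endpoints.
Interpolate at f = 1/5 with slerp weights a = sin((1−f)δ)/sin δ ≈ 0.828, b = sin(fδ)/sin δ ≈ 0.219.
p = a·p₁ + b·p₂ ≈ (-0.303, 0.613, -0.729); φ = arcsin(p_z) ≈ -46.83°, λ = atan2(p_y, p_x) ≈ 116.32°.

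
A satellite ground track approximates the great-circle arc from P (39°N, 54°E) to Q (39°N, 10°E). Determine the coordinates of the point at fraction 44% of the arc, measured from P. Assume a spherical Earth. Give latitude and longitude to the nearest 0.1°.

≈ (41.1°N, 34.7°E)

The haversine formula gives a central angle δ ≈ 0.591 rad (33.9°) between the endpoints.
Interpolate at f = 0.44 with slerp weights a = sin((1−f)δ)/sin δ ≈ 0.583, b = sin(fδ)/sin δ ≈ 0.461.
p = a·p₁ + b·p₂ ≈ (0.620, 0.429, 0.657); φ = arcsin(p_z) ≈ 41.10°, λ = atan2(p_y, p_x) ≈ 34.70°.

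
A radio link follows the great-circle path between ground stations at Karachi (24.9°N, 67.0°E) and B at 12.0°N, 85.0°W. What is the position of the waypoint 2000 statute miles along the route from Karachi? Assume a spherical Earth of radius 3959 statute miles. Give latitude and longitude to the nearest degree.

From cos δ = sin φ₁ sin φ₂ + cos φ₁ cos φ₂ cos Δλ, the central angle is δ ≈ 2.340 rad (134.1°). The total great-circle distance is δ·R ≈ 2.340 × 3959 ≈ 9266 mi, so the target fraction is f = 2000/9266 ≈ 0.216.
Interpolate at f ≈ 0.216 with slerp weights a = sin((1−f)δ)/sin δ ≈ 1.344, b = sin(fδ)/sin δ ≈ 0.674.
p = a·p₁ + b·p₂ ≈ (0.534, 0.466, 0.706); φ = arcsin(p_z) ≈ 44.91°, λ = atan2(p_y, p_x) ≈ 41.09°.

≈ 45°N, 41°E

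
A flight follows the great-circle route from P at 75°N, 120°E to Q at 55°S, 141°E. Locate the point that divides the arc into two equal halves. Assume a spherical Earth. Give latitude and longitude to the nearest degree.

≈ 10°N, 135°E

From cos δ = sin φ₁ sin φ₂ + cos φ₁ cos φ₂ cos Δλ, the central angle is δ ≈ 2.282 rad (130.7°).
Interpolate at f = 1/2 with slerp weights a = sin((1−f)δ)/sin δ ≈ 1.200, b = sin(fδ)/sin δ ≈ 1.200.
p = a·p₁ + b·p₂ ≈ (-0.690, 0.702, 0.176); φ = arcsin(p_z) ≈ 10.14°, λ = atan2(p_y, p_x) ≈ 134.51°.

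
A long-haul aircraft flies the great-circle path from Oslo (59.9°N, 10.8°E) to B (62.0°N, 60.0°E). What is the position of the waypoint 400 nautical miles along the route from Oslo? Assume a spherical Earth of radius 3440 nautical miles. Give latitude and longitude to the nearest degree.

Convert each endpoint to a unit vector on the sphere (x = cos φ cos λ, y = cos φ sin λ, z = sin φ).
The central angle between the endpoints is δ = arccos(p₁·p₂) ≈ 0.408 rad (23.4°). The total great-circle distance is δ·R ≈ 0.408 × 3440 ≈ 1405 nmi, so the target fraction is f = 400/1405 ≈ 0.285.
Interpolate at f ≈ 0.285 with slerp weights a = sin((1−f)δ)/sin δ ≈ 0.725, b = sin(fδ)/sin δ ≈ 0.292.
p = a·p₁ + b·p₂ ≈ (0.426, 0.187, 0.885); φ = arcsin(p_z) ≈ 62.29°, λ = atan2(p_y, p_x) ≈ 23.70°.

≈ (62°N, 24°E)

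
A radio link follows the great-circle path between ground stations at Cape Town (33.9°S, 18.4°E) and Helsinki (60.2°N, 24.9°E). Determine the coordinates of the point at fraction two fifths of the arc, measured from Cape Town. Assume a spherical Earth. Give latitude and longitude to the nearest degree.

≈ (4°N, 20°E)

From cos δ = sin φ₁ sin φ₂ + cos φ₁ cos φ₂ cos Δλ, the central angle is δ ≈ 1.645 rad (94.3°).
Interpolate at f = 2/5 with slerp weights a = sin((1−f)δ)/sin δ ≈ 0.837, b = sin(fδ)/sin δ ≈ 0.613.
p = a·p₁ + b·p₂ ≈ (0.935, 0.348, 0.065); φ = arcsin(p_z) ≈ 3.75°, λ = atan2(p_y, p_x) ≈ 20.38°.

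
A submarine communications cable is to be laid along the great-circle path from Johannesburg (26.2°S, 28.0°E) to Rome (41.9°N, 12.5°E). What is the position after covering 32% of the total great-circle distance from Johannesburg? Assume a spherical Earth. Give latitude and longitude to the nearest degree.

≈ 4°S, 23°E

Write both endpoints as unit vectors p₁, p₂ with components (cos φ cos λ, cos φ sin λ, sin φ).
The central angle between the endpoints is δ = arccos(p₁·p₂) ≈ 1.215 rad (69.6°).
Interpolate at f = 0.32 with slerp weights a = sin((1−f)δ)/sin δ ≈ 0.784, b = sin(fδ)/sin δ ≈ 0.404.
p = a·p₁ + b·p₂ ≈ (0.915, 0.396, -0.076); φ = arcsin(p_z) ≈ -4.38°, λ = atan2(p_y, p_x) ≈ 23.37°.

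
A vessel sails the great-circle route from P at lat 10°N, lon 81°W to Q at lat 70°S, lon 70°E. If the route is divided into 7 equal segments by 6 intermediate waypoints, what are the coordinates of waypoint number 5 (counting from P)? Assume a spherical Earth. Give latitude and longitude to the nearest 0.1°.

≈ lat 70.5°S, lon 47.2°W

Write both endpoints as unit vectors p₁, p₂ with components (cos φ cos λ, cos φ sin λ, sin φ).
The central angle between the endpoints is δ = arccos(p₁·p₂) ≈ 2.046 rad (117.2°).
Interpolate at f = 5/7 with slerp weights a = sin((1−f)δ)/sin δ ≈ 0.621, b = sin(fδ)/sin δ ≈ 1.118.
p = a·p₁ + b·p₂ ≈ (0.226, -0.244, -0.943); φ = arcsin(p_z) ≈ -70.54°, λ = atan2(p_y, p_x) ≈ -47.19°.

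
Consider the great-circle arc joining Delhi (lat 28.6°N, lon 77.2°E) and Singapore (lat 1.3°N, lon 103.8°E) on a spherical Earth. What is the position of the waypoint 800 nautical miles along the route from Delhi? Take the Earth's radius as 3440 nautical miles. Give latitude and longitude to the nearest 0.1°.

≈ lat 19.2°N, lon 87.6°E

Convert each endpoint to a unit vector on the sphere (x = cos φ cos λ, y = cos φ sin λ, z = sin φ).
The central angle between the endpoints is δ = arccos(p₁·p₂) ≈ 0.651 rad (37.3°). The total great-circle distance is δ·R ≈ 0.651 × 3440 ≈ 2238 nmi, so the target fraction is f = 800/2238 ≈ 0.357.
Interpolate at f ≈ 0.357 with slerp weights a = sin((1−f)δ)/sin δ ≈ 0.670, b = sin(fδ)/sin δ ≈ 0.381.
p = a·p₁ + b·p₂ ≈ (0.040, 0.943, 0.330); φ = arcsin(p_z) ≈ 19.24°, λ = atan2(p_y, p_x) ≈ 87.59°.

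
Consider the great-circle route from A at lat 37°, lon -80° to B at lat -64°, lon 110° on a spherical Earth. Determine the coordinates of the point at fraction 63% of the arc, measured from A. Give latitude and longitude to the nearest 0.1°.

From cos δ = sin φ₁ sin φ₂ + cos φ₁ cos φ₂ cos Δλ, the central angle is δ ≈ 2.659 rad (152.3°).
Interpolate at f = 0.63 with slerp weights a = sin((1−f)δ)/sin δ ≈ 1.793, b = sin(fδ)/sin δ ≈ 2.142.
p = a·p₁ + b·p₂ ≈ (-0.072, -0.528, -0.846); φ = arcsin(p_z) ≈ -57.80°, λ = atan2(p_y, p_x) ≈ -97.82°.

≈ lat -57.8°, lon -97.8°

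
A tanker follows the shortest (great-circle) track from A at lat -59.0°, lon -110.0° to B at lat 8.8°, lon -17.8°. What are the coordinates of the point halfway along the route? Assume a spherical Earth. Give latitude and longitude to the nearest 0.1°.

≈ lat -32.7°, lon -45.8°

Convert each endpoint to a unit vector on the sphere (x = cos φ cos λ, y = cos φ sin λ, z = sin φ).
The central angle between the endpoints is δ = arccos(p₁·p₂) ≈ 1.722 rad (98.7°).
Interpolate at f = 1/2 with slerp weights a = sin((1−f)δ)/sin δ ≈ 0.767, b = sin(fδ)/sin δ ≈ 0.767.
p = a·p₁ + b·p₂ ≈ (0.587, -0.603, -0.540); φ = arcsin(p_z) ≈ -32.70°, λ = atan2(p_y, p_x) ≈ -45.79°.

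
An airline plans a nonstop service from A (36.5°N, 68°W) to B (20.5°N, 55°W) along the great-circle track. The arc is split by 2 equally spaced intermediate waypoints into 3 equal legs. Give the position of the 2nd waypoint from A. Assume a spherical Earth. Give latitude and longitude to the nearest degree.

≈ (26°N, 59°W)

Convert each endpoint to a unit vector on the sphere (x = cos φ cos λ, y = cos φ sin λ, z = sin φ).
The central angle between the endpoints is δ = arccos(p₁·p₂) ≈ 0.342 rad (19.6°).
Interpolate at f = 2/3 with slerp weights a = sin((1−f)δ)/sin δ ≈ 0.339, b = sin(fδ)/sin δ ≈ 0.674.
p = a·p₁ + b·p₂ ≈ (0.464, -0.770, 0.438); φ = arcsin(p_z) ≈ 25.96°, λ = atan2(p_y, p_x) ≈ -58.91°.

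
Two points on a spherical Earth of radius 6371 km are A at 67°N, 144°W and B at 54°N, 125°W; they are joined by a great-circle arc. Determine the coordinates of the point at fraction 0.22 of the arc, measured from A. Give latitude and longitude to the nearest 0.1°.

≈ 64.4°N, 138.3°W

Convert each endpoint to a unit vector on the sphere (x = cos φ cos λ, y = cos φ sin λ, z = sin φ).
The central angle between the endpoints is δ = arccos(p₁·p₂) ≈ 0.277 rad (15.9°).
Interpolate at f = 0.22 with slerp weights a = sin((1−f)δ)/sin δ ≈ 0.784, b = sin(fδ)/sin δ ≈ 0.223.
p = a·p₁ + b·p₂ ≈ (-0.323, -0.287, 0.902); φ = arcsin(p_z) ≈ 64.39°, λ = atan2(p_y, p_x) ≈ -138.34°.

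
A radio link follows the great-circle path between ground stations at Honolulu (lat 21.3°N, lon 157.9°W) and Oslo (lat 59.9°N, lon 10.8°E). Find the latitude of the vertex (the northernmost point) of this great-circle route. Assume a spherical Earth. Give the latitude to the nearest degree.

The great circle lies in the plane with unit normal n̂ = (p₁ × p₂)/|p₁ × p₂|.
Here n̂_z ≈ +0.093; the vertex latitude is φ_max = arccos|n̂_z| ≈ 84.7°.
Check via Clairaut: cos φ_max = |cos φ₁| · sin C = cos(21.3°)·sin(5.7°) ≈ 0.093, again giving ≈ 84.7°.

≈ 85°N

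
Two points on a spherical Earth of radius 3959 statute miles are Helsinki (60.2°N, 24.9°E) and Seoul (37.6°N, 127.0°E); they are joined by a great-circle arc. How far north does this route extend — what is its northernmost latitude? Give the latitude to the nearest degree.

The great circle lies in the plane with unit normal n̂ = (p₁ × p₂)/|p₁ × p₂|.
Here n̂_z ≈ +0.430; the vertex latitude is φ_max = arccos|n̂_z| ≈ 64.5°.

≈ 65°N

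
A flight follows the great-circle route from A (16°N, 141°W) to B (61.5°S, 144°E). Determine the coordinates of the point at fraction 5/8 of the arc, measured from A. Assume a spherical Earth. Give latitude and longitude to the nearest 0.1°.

≈ (37.4°S, 171.6°W)

Convert each endpoint to a unit vector on the sphere (x = cos φ cos λ, y = cos φ sin λ, z = sin φ).
The central angle between the endpoints is δ = arccos(p₁·p₂) ≈ 1.695 rad (97.1°).
Interpolate at f = 5/8 with slerp weights a = sin((1−f)δ)/sin δ ≈ 0.598, b = sin(fδ)/sin δ ≈ 0.879.
p = a·p₁ + b·p₂ ≈ (-0.786, -0.115, -0.607); φ = arcsin(p_z) ≈ -37.40°, λ = atan2(p_y, p_x) ≈ -171.65°.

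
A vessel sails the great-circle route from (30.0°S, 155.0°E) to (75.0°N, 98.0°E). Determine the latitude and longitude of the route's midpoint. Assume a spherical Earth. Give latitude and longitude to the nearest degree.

From cos δ = sin φ₁ sin φ₂ + cos φ₁ cos φ₂ cos Δλ, the central angle is δ ≈ 1.940 rad (111.2°).
Interpolate at f = 1/2 with slerp weights a = sin((1−f)δ)/sin δ ≈ 0.884, b = sin(fδ)/sin δ ≈ 0.884.
p = a·p₁ + b·p₂ ≈ (-0.726, 0.550, 0.412); φ = arcsin(p_z) ≈ 24.34°, λ = atan2(p_y, p_x) ≈ 142.84°.

≈ (24°N, 143°E)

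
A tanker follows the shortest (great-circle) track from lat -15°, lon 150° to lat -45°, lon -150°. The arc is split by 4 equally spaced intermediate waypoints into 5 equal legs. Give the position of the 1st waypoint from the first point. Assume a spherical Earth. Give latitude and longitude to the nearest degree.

The haversine formula gives a central angle δ ≈ 1.019 rad (58.4°) between the endpoints.
Interpolate at f = 1/5 with slerp weights a = sin((1−f)δ)/sin δ ≈ 0.855, b = sin(fδ)/sin δ ≈ 0.238.
p = a·p₁ + b·p₂ ≈ (-0.860, 0.329, -0.389); φ = arcsin(p_z) ≈ -22.91°, λ = atan2(p_y, p_x) ≈ 159.09°.

≈ lat -23°, lon 159°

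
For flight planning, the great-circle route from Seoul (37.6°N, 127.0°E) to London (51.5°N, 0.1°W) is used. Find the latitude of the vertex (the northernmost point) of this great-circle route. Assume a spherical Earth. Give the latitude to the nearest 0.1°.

The great circle lies in the plane with unit normal n̂ = (p₁ × p₂)/|p₁ × p₂|.
Here n̂_z ≈ -0.400; the vertex latitude is φ_max = arccos|n̂_z| ≈ 66.4°.
Check via Clairaut: cos φ_max = |cos φ₁| · sin C = cos(37.6°)·sin(30.3°) ≈ 0.400, again giving ≈ 66.4°.

≈ 66.4°N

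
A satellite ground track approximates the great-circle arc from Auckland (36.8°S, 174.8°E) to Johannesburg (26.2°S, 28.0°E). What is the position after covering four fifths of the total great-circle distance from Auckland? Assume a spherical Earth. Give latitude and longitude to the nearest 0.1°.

From cos δ = sin φ₁ sin φ₂ + cos φ₁ cos φ₂ cos Δλ, the central angle is δ ≈ 1.914 rad (109.7°).
Interpolate at f = 4/5 with slerp weights a = sin((1−f)δ)/sin δ ≈ 0.397, b = sin(fδ)/sin δ ≈ 1.061.
p = a·p₁ + b·p₂ ≈ (0.524, 0.476, -0.706); φ = arcsin(p_z) ≈ -44.92°, λ = atan2(p_y, p_x) ≈ 42.22°.

≈ 44.9°S, 42.2°E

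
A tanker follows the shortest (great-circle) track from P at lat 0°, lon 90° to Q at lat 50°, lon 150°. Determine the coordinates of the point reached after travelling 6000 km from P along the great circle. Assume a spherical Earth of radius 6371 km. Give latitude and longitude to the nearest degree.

Convert each endpoint to a unit vector on the sphere (x = cos φ cos λ, y = cos φ sin λ, z = sin φ).
The central angle between the endpoints is δ = arccos(p₁·p₂) ≈ 1.244 rad (71.3°). The total great-circle distance is δ·R ≈ 1.244 × 6371 ≈ 7923 km, so the target fraction is f = 6000/7923 ≈ 0.757.
Interpolate at f ≈ 0.757 with slerp weights a = sin((1−f)δ)/sin δ ≈ 0.314, b = sin(fδ)/sin δ ≈ 0.854.
p = a·p₁ + b·p₂ ≈ (-0.475, 0.588, 0.654); φ = arcsin(p_z) ≈ 40.85°, λ = atan2(p_y, p_x) ≈ 128.94°.

≈ lat 41°, lon 129°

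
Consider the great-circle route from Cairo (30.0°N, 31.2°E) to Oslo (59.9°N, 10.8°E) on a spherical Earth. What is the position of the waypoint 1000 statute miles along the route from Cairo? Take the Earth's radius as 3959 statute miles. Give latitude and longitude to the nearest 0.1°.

Write both endpoints as unit vectors p₁, p₂ with components (cos φ cos λ, cos φ sin λ, sin φ).
The central angle between the endpoints is δ = arccos(p₁·p₂) ≈ 0.574 rad (32.9°). The total great-circle distance is δ·R ≈ 0.574 × 3959 ≈ 2273 mi, so the target fraction is f = 1000/2273 ≈ 0.440.
Interpolate at f ≈ 0.440 with slerp weights a = sin((1−f)δ)/sin δ ≈ 0.582, b = sin(fδ)/sin δ ≈ 0.460.
p = a·p₁ + b·p₂ ≈ (0.658, 0.304, 0.689); φ = arcsin(p_z) ≈ 43.55°, λ = atan2(p_y, p_x) ≈ 24.83°.

≈ (43.6°N, 24.8°E)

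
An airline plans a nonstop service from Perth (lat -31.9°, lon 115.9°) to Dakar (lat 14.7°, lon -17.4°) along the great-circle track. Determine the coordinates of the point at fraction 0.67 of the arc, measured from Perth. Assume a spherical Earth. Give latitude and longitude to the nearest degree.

Convert each endpoint to a unit vector on the sphere (x = cos φ cos λ, y = cos φ sin λ, z = sin φ).
The central angle between the endpoints is δ = arccos(p₁·p₂) ≈ 2.342 rad (134.2°).
Interpolate at f = 0.67 with slerp weights a = sin((1−f)δ)/sin δ ≈ 0.974, b = sin(fδ)/sin δ ≈ 1.395.
p = a·p₁ + b·p₂ ≈ (0.926, 0.340, -0.161); φ = arcsin(p_z) ≈ -9.25°, λ = atan2(p_y, p_x) ≈ 20.18°.

≈ lat -9°, lon 20°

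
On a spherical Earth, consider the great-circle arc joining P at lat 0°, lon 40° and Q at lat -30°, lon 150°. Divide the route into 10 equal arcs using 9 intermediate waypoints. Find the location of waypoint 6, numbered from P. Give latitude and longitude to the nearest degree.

≈ lat -28°, lon 101°

Convert each endpoint to a unit vector on the sphere (x = cos φ cos λ, y = cos φ sin λ, z = sin φ).
The central angle between the endpoints is δ = arccos(p₁·p₂) ≈ 1.872 rad (107.2°).
Interpolate at f = 6/10 with slerp weights a = sin((1−f)δ)/sin δ ≈ 0.713, b = sin(fδ)/sin δ ≈ 0.944.
p = a·p₁ + b·p₂ ≈ (-0.162, 0.867, -0.472); φ = arcsin(p_z) ≈ -28.15°, λ = atan2(p_y, p_x) ≈ 100.58°.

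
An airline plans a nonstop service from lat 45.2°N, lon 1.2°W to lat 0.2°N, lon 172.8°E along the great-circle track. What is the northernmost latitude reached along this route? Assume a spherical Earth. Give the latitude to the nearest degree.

The great circle lies in the plane with unit normal n̂ = (p₁ × p₂)/|p₁ × p₂|.
Here n̂_z ≈ +0.103; the vertex latitude is φ_max = arccos|n̂_z| ≈ 84.1°.
Check via Clairaut: cos φ_max = |cos φ₁| · sin C = cos(45.2°)·sin(8.4°) ≈ 0.103, again giving ≈ 84.1°.

≈ 84°N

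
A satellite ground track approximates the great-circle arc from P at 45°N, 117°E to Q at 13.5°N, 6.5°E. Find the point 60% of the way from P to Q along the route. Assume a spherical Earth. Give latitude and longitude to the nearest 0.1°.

≈ 39.0°N, 38.0°E

Write both endpoints as unit vectors p₁, p₂ with components (cos φ cos λ, cos φ sin λ, sin φ).
The central angle between the endpoints is δ = arccos(p₁·p₂) ≈ 1.647 rad (94.3°).
Interpolate at f = 0.60 with slerp weights a = sin((1−f)δ)/sin δ ≈ 0.614, b = sin(fδ)/sin δ ≈ 0.837.
p = a·p₁ + b·p₂ ≈ (0.612, 0.479, 0.629); φ = arcsin(p_z) ≈ 39.01°, λ = atan2(p_y, p_x) ≈ 38.05°.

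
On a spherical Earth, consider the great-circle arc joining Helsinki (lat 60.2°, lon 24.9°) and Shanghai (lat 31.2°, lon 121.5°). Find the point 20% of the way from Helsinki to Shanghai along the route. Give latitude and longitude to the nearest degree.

From cos δ = sin φ₁ sin φ₂ + cos φ₁ cos φ₂ cos Δλ, the central angle is δ ≈ 1.159 rad (66.4°).
Interpolate at f = 0.20 with slerp weights a = sin((1−f)δ)/sin δ ≈ 0.873, b = sin(fδ)/sin δ ≈ 0.251.
p = a·p₁ + b·p₂ ≈ (0.281, 0.365, 0.887); φ = arcsin(p_z) ≈ 62.53°, λ = atan2(p_y, p_x) ≈ 52.40°.

≈ lat 63°, lon 52°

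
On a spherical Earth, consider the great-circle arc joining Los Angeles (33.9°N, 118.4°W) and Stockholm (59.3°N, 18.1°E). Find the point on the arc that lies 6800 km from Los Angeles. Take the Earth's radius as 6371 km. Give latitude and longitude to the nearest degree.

≈ 71°N, 18°W

Write both endpoints as unit vectors p₁, p₂ with components (cos φ cos λ, cos φ sin λ, sin φ).
The central angle between the endpoints is δ = arccos(p₁·p₂) ≈ 1.398 rad (80.1°). The total great-circle distance is δ·R ≈ 1.398 × 6371 ≈ 8905 km, so the target fraction is f = 6800/8905 ≈ 0.764.
Interpolate at f ≈ 0.764 with slerp weights a = sin((1−f)δ)/sin δ ≈ 0.329, b = sin(fδ)/sin δ ≈ 0.889.
p = a·p₁ + b·p₂ ≈ (0.301, -0.099, 0.948); φ = arcsin(p_z) ≈ 71.49°, λ = atan2(p_y, p_x) ≈ -18.25°.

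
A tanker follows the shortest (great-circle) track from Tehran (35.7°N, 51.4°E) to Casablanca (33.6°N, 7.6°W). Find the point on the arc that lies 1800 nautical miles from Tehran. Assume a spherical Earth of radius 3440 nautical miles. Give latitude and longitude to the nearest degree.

The haversine formula gives a central angle δ ≈ 0.835 rad (47.8°) between the endpoints. The total great-circle distance is δ·R ≈ 0.835 × 3440 ≈ 2872 nmi, so the target fraction is f = 1800/2872 ≈ 0.627.
Interpolate at f ≈ 0.627 with slerp weights a = sin((1−f)δ)/sin δ ≈ 0.414, b = sin(fδ)/sin δ ≈ 0.674.
p = a·p₁ + b·p₂ ≈ (0.766, 0.188, 0.614); φ = arcsin(p_z) ≈ 37.91°, λ = atan2(p_y, p_x) ≈ 13.80°.

≈ 38°N, 14°E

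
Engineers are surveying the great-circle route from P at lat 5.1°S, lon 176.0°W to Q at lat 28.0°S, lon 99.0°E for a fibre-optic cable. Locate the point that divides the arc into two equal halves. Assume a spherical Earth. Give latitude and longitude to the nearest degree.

≈ lat 22°S, lon 145°E

The haversine formula gives a central angle δ ≈ 1.452 rad (83.2°) between the endpoints.
Interpolate at f = 1/2 with slerp weights a = sin((1−f)δ)/sin δ ≈ 0.669, b = sin(fδ)/sin δ ≈ 0.669.
p = a·p₁ + b·p₂ ≈ (-0.757, 0.537, -0.373); φ = arcsin(p_z) ≈ -21.92°, λ = atan2(p_y, p_x) ≈ 144.66°.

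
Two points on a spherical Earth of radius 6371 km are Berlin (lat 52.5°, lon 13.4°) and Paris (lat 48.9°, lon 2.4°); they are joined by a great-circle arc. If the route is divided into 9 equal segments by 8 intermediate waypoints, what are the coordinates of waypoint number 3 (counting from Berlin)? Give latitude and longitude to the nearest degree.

From cos δ = sin φ₁ sin φ₂ + cos φ₁ cos φ₂ cos Δλ, the central angle is δ ≈ 0.137 rad (7.8°).
Interpolate at f = 3/9 with slerp weights a = sin((1−f)δ)/sin δ ≈ 0.668, b = sin(fδ)/sin δ ≈ 0.334.
p = a·p₁ + b·p₂ ≈ (0.615, 0.103, 0.782); φ = arcsin(p_z) ≈ 51.42°, λ = atan2(p_y, p_x) ≈ 9.55°.

≈ lat 51°, lon 10°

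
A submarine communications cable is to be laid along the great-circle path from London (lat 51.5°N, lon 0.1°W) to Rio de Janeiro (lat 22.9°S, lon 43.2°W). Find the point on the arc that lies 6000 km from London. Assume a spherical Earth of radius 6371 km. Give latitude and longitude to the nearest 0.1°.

≈ lat 4.1°N, lon 31.0°W

Write both endpoints as unit vectors p₁, p₂ with components (cos φ cos λ, cos φ sin λ, sin φ).
The central angle between the endpoints is δ = arccos(p₁·p₂) ≈ 1.456 rad (83.4°). The total great-circle distance is δ·R ≈ 1.456 × 6371 ≈ 9279 km, so the target fraction is f = 6000/9279 ≈ 0.647.
Interpolate at f ≈ 0.647 with slerp weights a = sin((1−f)δ)/sin δ ≈ 0.495, b = sin(fδ)/sin δ ≈ 0.814.
p = a·p₁ + b·p₂ ≈ (0.855, -0.514, 0.071); φ = arcsin(p_z) ≈ 4.07°, λ = atan2(p_y, p_x) ≈ -31.00°.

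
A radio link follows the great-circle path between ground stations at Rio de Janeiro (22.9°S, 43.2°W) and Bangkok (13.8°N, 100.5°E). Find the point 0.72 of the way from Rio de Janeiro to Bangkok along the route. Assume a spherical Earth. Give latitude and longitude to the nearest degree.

≈ (2°S, 63°E)

Write both endpoints as unit vectors p₁, p₂ with components (cos φ cos λ, cos φ sin λ, sin φ).
The central angle between the endpoints is δ = arccos(p₁·p₂) ≈ 2.521 rad (144.5°).
Interpolate at f = 0.72 with slerp weights a = sin((1−f)δ)/sin δ ≈ 1.116, b = sin(fδ)/sin δ ≈ 1.669.
p = a·p₁ + b·p₂ ≈ (0.454, 0.890, -0.036); φ = arcsin(p_z) ≈ -2.07°, λ = atan2(p_y, p_x) ≈ 62.97°.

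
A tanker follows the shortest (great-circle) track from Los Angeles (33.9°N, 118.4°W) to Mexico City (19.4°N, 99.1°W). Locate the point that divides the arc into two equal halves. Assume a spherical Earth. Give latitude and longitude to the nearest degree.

Write both endpoints as unit vectors p₁, p₂ with components (cos φ cos λ, cos φ sin λ, sin φ).
The central angle between the endpoints is δ = arccos(p₁·p₂) ≈ 0.392 rad (22.5°).
Interpolate at f = 1/2 with slerp weights a = sin((1−f)δ)/sin δ ≈ 0.510, b = sin(fδ)/sin δ ≈ 0.510.
p = a·p₁ + b·p₂ ≈ (-0.277, -0.847, 0.454); φ = arcsin(p_z) ≈ 26.98°, λ = atan2(p_y, p_x) ≈ -108.13°.

≈ 27°N, 108°W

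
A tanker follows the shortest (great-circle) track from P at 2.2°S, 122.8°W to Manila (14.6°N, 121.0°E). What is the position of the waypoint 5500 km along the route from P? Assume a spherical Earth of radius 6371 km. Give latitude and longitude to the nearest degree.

The haversine formula gives a central angle δ ≈ 2.023 rad (115.9°) between the endpoints. The total great-circle distance is δ·R ≈ 2.023 × 6371 ≈ 12886 km, so the target fraction is f = 5500/12886 ≈ 0.427.
Interpolate at f ≈ 0.427 with slerp weights a = sin((1−f)δ)/sin δ ≈ 1.019, b = sin(fδ)/sin δ ≈ 0.845.
p = a·p₁ + b·p₂ ≈ (-0.973, -0.155, 0.174); φ = arcsin(p_z) ≈ 10.01°, λ = atan2(p_y, p_x) ≈ -170.94°.

≈ 10°N, 171°W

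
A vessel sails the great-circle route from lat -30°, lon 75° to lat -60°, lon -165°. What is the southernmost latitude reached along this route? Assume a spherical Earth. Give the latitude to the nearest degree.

≈ -67°

The great circle lies in the plane with unit normal n̂ = (p₁ × p₂)/|p₁ × p₂|.
Here n̂_z ≈ +0.384; the vertex latitude is φ_max = arccos|n̂_z| ≈ 67.4°.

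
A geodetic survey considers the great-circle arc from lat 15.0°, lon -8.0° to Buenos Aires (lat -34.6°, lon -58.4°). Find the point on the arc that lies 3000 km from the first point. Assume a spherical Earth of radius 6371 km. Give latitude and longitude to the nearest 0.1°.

≈ lat -5.2°, lon -26.0°

Write both endpoints as unit vectors p₁, p₂ with components (cos φ cos λ, cos φ sin λ, sin φ).
The central angle between the endpoints is δ = arccos(p₁·p₂) ≈ 1.203 rad (68.9°). The total great-circle distance is δ·R ≈ 1.203 × 6371 ≈ 7662 km, so the target fraction is f = 3000/7662 ≈ 0.392.
Interpolate at f ≈ 0.392 with slerp weights a = sin((1−f)δ)/sin δ ≈ 0.716, b = sin(fδ)/sin δ ≈ 0.486.
p = a·p₁ + b·p₂ ≈ (0.895, -0.437, -0.091); φ = arcsin(p_z) ≈ -5.21°, λ = atan2(p_y, p_x) ≈ -26.04°.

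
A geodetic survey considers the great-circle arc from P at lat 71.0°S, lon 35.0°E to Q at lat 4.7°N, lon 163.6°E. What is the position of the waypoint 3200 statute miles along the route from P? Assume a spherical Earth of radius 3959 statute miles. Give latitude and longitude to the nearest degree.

≈ lat 52°S, lon 142°E

The haversine formula gives a central angle δ ≈ 1.854 rad (106.3°) between the endpoints. The total great-circle distance is δ·R ≈ 1.854 × 3959 ≈ 7342 mi, so the target fraction is f = 3200/7342 ≈ 0.436.
Interpolate at f ≈ 0.436 with slerp weights a = sin((1−f)δ)/sin δ ≈ 0.902, b = sin(fδ)/sin δ ≈ 0.753.
p = a·p₁ + b·p₂ ≈ (-0.480, 0.380, -0.791); φ = arcsin(p_z) ≈ -52.25°, λ = atan2(p_y, p_x) ≈ 141.59°.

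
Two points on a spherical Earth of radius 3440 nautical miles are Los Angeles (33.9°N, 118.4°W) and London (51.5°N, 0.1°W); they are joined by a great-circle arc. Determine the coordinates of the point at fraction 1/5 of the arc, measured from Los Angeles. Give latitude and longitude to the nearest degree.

≈ 46°N, 106°W

Write both endpoints as unit vectors p₁, p₂ with components (cos φ cos λ, cos φ sin λ, sin φ).
The central angle between the endpoints is δ = arccos(p₁·p₂) ≈ 1.378 rad (79.0°).
Interpolate at f = 1/5 with slerp weights a = sin((1−f)δ)/sin δ ≈ 0.909, b = sin(fδ)/sin δ ≈ 0.277.
p = a·p₁ + b·p₂ ≈ (-0.186, -0.664, 0.724); φ = arcsin(p_z) ≈ 46.39°, λ = atan2(p_y, p_x) ≈ -105.67°.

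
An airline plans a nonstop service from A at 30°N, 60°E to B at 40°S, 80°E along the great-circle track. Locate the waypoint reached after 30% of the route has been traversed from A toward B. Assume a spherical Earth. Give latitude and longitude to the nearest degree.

Write both endpoints as unit vectors p₁, p₂ with components (cos φ cos λ, cos φ sin λ, sin φ).
The central angle between the endpoints is δ = arccos(p₁·p₂) ≈ 1.264 rad (72.4°).
Interpolate at f = 0.30 with slerp weights a = sin((1−f)δ)/sin δ ≈ 0.812, b = sin(fδ)/sin δ ≈ 0.388.
p = a·p₁ + b·p₂ ≈ (0.403, 0.902, 0.156); φ = arcsin(p_z) ≈ 8.99°, λ = atan2(p_y, p_x) ≈ 65.91°.

≈ 9°N, 66°E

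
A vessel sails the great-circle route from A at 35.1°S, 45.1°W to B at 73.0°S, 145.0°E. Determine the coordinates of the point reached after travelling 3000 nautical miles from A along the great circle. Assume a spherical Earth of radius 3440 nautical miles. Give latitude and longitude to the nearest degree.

≈ 84°S, 71°W

Write both endpoints as unit vectors p₁, p₂ with components (cos φ cos λ, cos φ sin λ, sin φ).
The central angle between the endpoints is δ = arccos(p₁·p₂) ≈ 1.251 rad (71.7°). The total great-circle distance is δ·R ≈ 1.251 × 3440 ≈ 4303 nmi, so the target fraction is f = 3000/4303 ≈ 0.697.
Interpolate at f ≈ 0.697 with slerp weights a = sin((1−f)δ)/sin δ ≈ 0.390, b = sin(fδ)/sin δ ≈ 0.807.
p = a·p₁ + b·p₂ ≈ (0.032, -0.091, -0.995); φ = arcsin(p_z) ≈ -84.49°, λ = atan2(p_y, p_x) ≈ -70.62°.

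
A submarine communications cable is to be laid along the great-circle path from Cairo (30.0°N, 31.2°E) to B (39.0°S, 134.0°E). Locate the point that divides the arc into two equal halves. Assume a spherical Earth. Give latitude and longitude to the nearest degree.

≈ (7°S, 79°E)

The haversine formula gives a central angle δ ≈ 2.053 rad (117.6°) between the endpoints.
Interpolate at f = 1/2 with slerp weights a = sin((1−f)δ)/sin δ ≈ 0.966, b = sin(fδ)/sin δ ≈ 0.966.
p = a·p₁ + b·p₂ ≈ (0.194, 0.973, -0.125); φ = arcsin(p_z) ≈ -7.17°, λ = atan2(p_y, p_x) ≈ 78.72°.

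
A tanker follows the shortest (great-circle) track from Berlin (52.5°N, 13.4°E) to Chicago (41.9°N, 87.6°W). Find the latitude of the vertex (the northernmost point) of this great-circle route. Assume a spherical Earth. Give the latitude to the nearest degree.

The great circle lies in the plane with unit normal n̂ = (p₁ × p₂)/|p₁ × p₂|.
Here n̂_z ≈ -0.496; the vertex latitude is φ_max = arccos|n̂_z| ≈ 60.2°.
Check via Clairaut: cos φ_max = |cos φ₁| · sin C = cos(52.5°)·sin(54.6°) ≈ 0.496, again giving ≈ 60.2°.

≈ 60°N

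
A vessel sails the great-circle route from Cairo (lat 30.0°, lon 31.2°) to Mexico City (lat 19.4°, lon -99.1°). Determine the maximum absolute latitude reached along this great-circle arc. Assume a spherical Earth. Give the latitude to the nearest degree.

The great circle lies in the plane with unit normal n̂ = (p₁ × p₂)/|p₁ × p₂|.
Here n̂_z ≈ -0.668; the vertex latitude is φ_max = arccos|n̂_z| ≈ 48.1°.
Check via Clairaut: cos φ_max = |cos φ₁| · sin C = cos(30.0°)·sin(50.5°) ≈ 0.668, again giving ≈ 48.1°.

≈ 48°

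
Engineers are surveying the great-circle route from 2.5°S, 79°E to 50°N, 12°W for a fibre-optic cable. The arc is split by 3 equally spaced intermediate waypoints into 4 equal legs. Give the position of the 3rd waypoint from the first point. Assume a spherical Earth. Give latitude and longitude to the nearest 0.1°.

Convert each endpoint to a unit vector on the sphere (x = cos φ cos λ, y = cos φ sin λ, z = sin φ).
The central angle between the endpoints is δ = arccos(p₁·p₂) ≈ 1.615 rad (92.6°).
Interpolate at f = 3/4 with slerp weights a = sin((1−f)δ)/sin δ ≈ 0.393, b = sin(fδ)/sin δ ≈ 0.937.
p = a·p₁ + b·p₂ ≈ (0.664, 0.261, 0.701); φ = arcsin(p_z) ≈ 44.48°, λ = atan2(p_y, p_x) ≈ 21.42°.

≈ 44.5°N, 21.4°E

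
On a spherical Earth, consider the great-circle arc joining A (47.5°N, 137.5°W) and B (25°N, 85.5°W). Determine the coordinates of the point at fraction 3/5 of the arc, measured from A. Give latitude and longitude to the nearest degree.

Convert each endpoint to a unit vector on the sphere (x = cos φ cos λ, y = cos φ sin λ, z = sin φ).
The central angle between the endpoints is δ = arccos(p₁·p₂) ≈ 0.811 rad (46.5°).
Interpolate at f = 3/5 with slerp weights a = sin((1−f)δ)/sin δ ≈ 0.440, b = sin(fδ)/sin δ ≈ 0.645.
p = a·p₁ + b·p₂ ≈ (-0.173, -0.783, 0.597); φ = arcsin(p_z) ≈ 36.64°, λ = atan2(p_y, p_x) ≈ -102.46°.

≈ (37°N, 102°W)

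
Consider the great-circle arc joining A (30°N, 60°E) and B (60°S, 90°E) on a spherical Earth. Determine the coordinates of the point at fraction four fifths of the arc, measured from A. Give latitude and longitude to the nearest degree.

Convert each endpoint to a unit vector on the sphere (x = cos φ cos λ, y = cos φ sin λ, z = sin φ).
The central angle between the endpoints is δ = arccos(p₁·p₂) ≈ 1.629 rad (93.3°).
Interpolate at f = 4/5 with slerp weights a = sin((1−f)δ)/sin δ ≈ 0.321, b = sin(fδ)/sin δ ≈ 0.966.
p = a·p₁ + b·p₂ ≈ (0.139, 0.723, -0.676); φ = arcsin(p_z) ≈ -42.55°, λ = atan2(p_y, p_x) ≈ 79.14°.

≈ (43°S, 79°E)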